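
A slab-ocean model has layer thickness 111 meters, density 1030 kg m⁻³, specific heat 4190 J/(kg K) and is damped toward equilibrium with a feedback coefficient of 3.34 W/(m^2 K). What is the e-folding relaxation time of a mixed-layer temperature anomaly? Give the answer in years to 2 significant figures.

4.5 years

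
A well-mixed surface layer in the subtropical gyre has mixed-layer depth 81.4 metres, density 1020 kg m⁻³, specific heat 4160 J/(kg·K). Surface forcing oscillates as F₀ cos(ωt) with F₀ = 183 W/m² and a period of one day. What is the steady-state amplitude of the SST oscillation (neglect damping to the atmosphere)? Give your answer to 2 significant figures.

0.0073 K

Areal heat capacity C = ρ c_p D = 1020 × 4160 × 81.4 = 3.45×10^8 J m⁻² K⁻¹.
Angular frequency ω = 2π / T = 2π / 86400 s = 7.27×10^-5 s⁻¹.
Cω = 3.45×10^8 × 7.27×10^-5 = 25100 W/(m²·K).
Amplitude A = F₀ / (Cω) = 183 / 25100 = 0.00729 K.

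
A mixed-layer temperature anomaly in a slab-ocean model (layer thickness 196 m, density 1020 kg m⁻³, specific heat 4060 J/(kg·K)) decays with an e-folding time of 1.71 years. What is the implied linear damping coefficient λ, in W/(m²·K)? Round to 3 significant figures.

Areal heat capacity C = ρ c_p D = 1020 × 4060 × 196 = 8.12×10^8 J m⁻² K⁻¹.
τ = 1.71 years = 5.40×10^7 s.
λ = C / τ = 8.12×10^8 / 5.40×10^7 = 15.0 W/(m²·K).

15.0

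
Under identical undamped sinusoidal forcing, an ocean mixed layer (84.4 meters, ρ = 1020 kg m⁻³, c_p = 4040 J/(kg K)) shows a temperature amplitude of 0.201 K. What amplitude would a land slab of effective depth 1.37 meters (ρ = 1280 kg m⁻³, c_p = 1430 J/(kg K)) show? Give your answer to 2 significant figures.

28 K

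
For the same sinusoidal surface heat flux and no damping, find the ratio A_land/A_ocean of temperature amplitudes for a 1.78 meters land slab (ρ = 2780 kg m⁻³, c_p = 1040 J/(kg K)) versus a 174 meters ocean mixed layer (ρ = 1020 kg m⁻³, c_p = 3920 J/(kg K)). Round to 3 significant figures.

135

C_ocean = 1020 × 3920 × 174 = 6.96×10^8 J/(m²·K).
C_land = 2780 × 1040 × 1.78 = 5.15×10^6 J/(m²·K).
Undamped amplitude ∝ 1/C, so A_land/A_ocean = C_ocean/C_land = 135.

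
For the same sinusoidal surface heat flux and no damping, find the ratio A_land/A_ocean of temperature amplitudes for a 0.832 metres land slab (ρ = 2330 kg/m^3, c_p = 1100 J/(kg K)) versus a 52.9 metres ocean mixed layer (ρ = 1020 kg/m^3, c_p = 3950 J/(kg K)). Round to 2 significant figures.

C_ocean = 1020 × 3950 × 52.9 = 2.13×10^8 J/(m²·K).
C_land = 2330 × 1100 × 0.832 = 2.13×10^6 J/(m²·K).
Undamped amplitude ∝ 1/C, so A_land/A_ocean = C_ocean/C_land = 99.9.

100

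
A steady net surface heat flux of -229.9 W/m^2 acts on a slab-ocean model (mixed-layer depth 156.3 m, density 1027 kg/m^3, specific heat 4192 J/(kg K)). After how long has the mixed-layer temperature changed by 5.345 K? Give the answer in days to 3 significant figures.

181 days

Areal heat capacity C = ρ c_p D = 1027 × 4192 × 156.3 = 6.73×10^8 J/(m^2 K).
Time required: Δt = C ΔT / F = 6.73×10^8 × -5.345 / -229.9 = 1.56×10^7 s.
In days: 1.56×10^7 s / (86400 s/day) = 181 days.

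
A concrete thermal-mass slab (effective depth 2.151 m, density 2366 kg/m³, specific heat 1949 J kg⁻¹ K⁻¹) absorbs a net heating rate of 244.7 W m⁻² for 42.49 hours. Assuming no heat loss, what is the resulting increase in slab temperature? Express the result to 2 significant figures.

3.8 K

Areal heat capacity C = ρ c_p D = 2366 × 1949 × 2.151 = 9.92×10^6 J/(m²·K).
Net heat input Q = F Δt = 244.7 × (42.49 hours × 3600 s/hour) = 3.74×10^7 J/m².
ΔT = Q / C = 3.74×10^7 / 9.92×10^6 = 3.77 K.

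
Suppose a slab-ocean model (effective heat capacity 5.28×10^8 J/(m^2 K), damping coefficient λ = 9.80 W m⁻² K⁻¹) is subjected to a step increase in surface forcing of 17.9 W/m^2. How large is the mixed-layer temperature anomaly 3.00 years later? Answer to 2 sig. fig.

1.5 K

Areal heat capacity C = 5.28×10^8 J/(m^2 K) (given).
τ = C / λ = 5.28×10^8 / 9.80 = 5.39×10^7 s.
Equilibrium anomaly ΔT_eq = F / λ = 17.9 / 9.80 = 1.83 K.
t = 3.00 years = 9.47×10^7 s, so t/τ = 1.76.
ΔT(t) = ΔT_eq (1 − e^(−t/τ)) = 1.83 × (1 − e^−1.76) = 1.51 K.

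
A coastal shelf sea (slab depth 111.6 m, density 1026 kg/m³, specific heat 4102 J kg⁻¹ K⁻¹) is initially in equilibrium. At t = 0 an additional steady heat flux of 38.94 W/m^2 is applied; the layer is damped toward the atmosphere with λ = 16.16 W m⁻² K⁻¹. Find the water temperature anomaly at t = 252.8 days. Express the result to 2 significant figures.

Areal heat capacity C = ρ c_p D = 1026 × 4102 × 111.6 = 4.70×10^8 J/(m²·K).
τ = C / λ = 4.70×10^8 / 16.16 = 2.91×10^7 s.
Equilibrium anomaly ΔT_eq = F / λ = 38.94 / 16.16 = 2.41 K.
t = 252.8 days = 2.18×10^7 s, so t/τ = 0.751.
ΔT(t) = ΔT_eq (1 − e^(−t/τ)) = 2.41 × (1 − e^−0.751) = 1.27 K.

1.3 K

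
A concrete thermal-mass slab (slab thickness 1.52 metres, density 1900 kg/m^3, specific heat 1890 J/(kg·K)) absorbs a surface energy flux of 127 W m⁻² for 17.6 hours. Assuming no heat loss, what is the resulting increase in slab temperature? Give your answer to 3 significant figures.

Areal heat capacity C = ρ c_p D = 1900 × 1890 × 1.52 = 5.46×10^6 J/(m^2 K).
Net heat input Q = F Δt = 127 × (17.6 hours × 3600 s/hour) = 8.05×10^6 J/m².
ΔT = Q / C = 8.05×10^6 / 5.46×10^6 = 1.47 K.

1.47 K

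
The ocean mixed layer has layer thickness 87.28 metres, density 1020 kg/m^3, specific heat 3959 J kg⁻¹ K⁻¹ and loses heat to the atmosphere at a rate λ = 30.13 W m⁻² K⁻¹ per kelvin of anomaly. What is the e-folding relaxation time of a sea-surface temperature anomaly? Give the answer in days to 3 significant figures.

135 days

Areal heat capacity C = ρ c_p D = 1020 × 3959 × 87.28 = 3.52×10^8 J/(m^2 K).
Relaxation time τ = C / λ = 3.52×10^8 / 30.13 = 1.17×10^7 s.
In days: 1.17×10^7 s / (86400 s/day) = 135 days.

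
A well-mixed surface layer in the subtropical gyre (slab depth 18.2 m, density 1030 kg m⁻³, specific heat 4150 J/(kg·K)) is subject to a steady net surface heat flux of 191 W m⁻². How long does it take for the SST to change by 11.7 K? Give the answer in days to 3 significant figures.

Areal heat capacity C = ρ c_p D = 1030 × 4150 × 18.2 = 7.78×10^7 J/(m²·K).
Time required: Δt = C ΔT / F = 7.78×10^7 × 11.7 / 191 = 4.77×10^6 s.
In days: 4.77×10^6 s / (86400 s/day) = 55.2 days.

55.2 days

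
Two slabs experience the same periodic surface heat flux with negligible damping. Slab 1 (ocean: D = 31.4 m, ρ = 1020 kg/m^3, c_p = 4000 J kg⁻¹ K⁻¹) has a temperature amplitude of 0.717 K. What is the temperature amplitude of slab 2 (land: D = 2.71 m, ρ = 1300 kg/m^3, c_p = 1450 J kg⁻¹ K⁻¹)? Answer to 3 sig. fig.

C_ocean = 1.28×10^8 J/(m²·K); C_land = 5.11×10^6 J/(m²·K).
A ∝ 1/C ⇒ A_land = A_ocean × C_ocean/C_land = 0.717 × 25.1 = 18.0 K.

18.0 K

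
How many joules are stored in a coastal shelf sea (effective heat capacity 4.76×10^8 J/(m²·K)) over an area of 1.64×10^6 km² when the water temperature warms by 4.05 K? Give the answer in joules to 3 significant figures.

3.16×10^21 J

Areal heat capacity C = 4.76×10^8 J/(m²·K) (given).
Heat per unit area: q = C ΔT = 4.76×10^8 × 4.05 = 1.93×10^9 J/m².
Total heat: Q = q × A = 1.93×10^9 × (1.64×10^6 × 10⁶ m²) = 3.16×10^21 J.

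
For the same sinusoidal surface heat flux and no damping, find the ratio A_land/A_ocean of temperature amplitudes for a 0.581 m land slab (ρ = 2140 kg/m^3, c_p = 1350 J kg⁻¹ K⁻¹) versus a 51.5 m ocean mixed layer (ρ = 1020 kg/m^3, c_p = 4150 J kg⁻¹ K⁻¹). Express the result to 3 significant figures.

C_ocean = 1020 × 4150 × 51.5 = 2.18×10^8 J/(m²·K).
C_land = 2140 × 1350 × 0.581 = 1.68×10^6 J/(m²·K).
Undamped amplitude ∝ 1/C, so A_land/A_ocean = C_ocean/C_land = 130.

130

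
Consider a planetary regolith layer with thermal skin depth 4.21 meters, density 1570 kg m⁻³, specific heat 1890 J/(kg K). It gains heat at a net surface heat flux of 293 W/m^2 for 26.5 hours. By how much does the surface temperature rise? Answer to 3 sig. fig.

Areal heat capacity C = ρ c_p D = 1570 × 1890 × 4.21 = 1.25×10^7 J/(m^2 K).
Net heat input Q = F Δt = 293 × (26.5 hours × 3600 s/hour) = 2.80×10^7 J/m².
ΔT = Q / C = 2.80×10^7 / 1.25×10^7 = 2.24 K.

2.24 K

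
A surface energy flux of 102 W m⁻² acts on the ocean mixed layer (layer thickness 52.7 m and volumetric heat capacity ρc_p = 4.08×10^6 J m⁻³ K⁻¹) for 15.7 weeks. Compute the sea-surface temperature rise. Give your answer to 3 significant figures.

4.50 K

Areal heat capacity C = ρc_p × D = 4.08×10^6 × 52.7 = 2.15×10^8 J/(m^2 K).
Net heat input Q = F Δt = 102 × (15.7 weeks × 6.048×10^5 s/week) = 9.69×10^8 J/m².
ΔT = Q / C = 9.69×10^8 / 2.15×10^8 = 4.50 K.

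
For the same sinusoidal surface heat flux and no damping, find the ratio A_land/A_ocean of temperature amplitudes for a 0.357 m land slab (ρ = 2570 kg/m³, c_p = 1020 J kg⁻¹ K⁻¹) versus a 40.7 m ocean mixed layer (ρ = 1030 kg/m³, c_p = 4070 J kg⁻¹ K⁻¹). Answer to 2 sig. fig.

180

C_ocean = 1030 × 4070 × 40.7 = 1.71×10^8 J/(m²·K).
C_land = 2570 × 1020 × 0.357 = 9.36×10^5 J/(m²·K).
Undamped amplitude ∝ 1/C, so A_land/A_ocean = C_ocean/C_land = 182.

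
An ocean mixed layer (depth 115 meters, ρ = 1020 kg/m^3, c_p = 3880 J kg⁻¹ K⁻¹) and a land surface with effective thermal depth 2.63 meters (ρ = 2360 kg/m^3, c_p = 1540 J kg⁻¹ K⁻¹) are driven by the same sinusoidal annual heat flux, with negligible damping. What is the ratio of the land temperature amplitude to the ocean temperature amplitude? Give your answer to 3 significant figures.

47.6

C_ocean = 1020 × 3880 × 115 = 4.55×10^8 J/(m²·K).
C_land = 2360 × 1540 × 2.63 = 9.56×10^6 J/(m²·K).
Undamped amplitude ∝ 1/C, so A_land/A_ocean = C_ocean/C_land = 47.6.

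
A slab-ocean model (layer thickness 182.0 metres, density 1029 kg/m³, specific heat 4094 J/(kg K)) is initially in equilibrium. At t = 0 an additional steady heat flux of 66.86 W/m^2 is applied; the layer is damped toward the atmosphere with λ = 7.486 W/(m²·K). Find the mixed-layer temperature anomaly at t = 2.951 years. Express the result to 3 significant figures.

Areal heat capacity C = ρ c_p D = 1029 × 4094 × 182.0 = 7.67×10^8 J m⁻² K⁻¹.
τ = C / λ = 7.67×10^8 / 7.486 = 1.02×10^8 s.
Equilibrium anomaly ΔT_eq = F / λ = 66.86 / 7.486 = 8.93 K.
t = 2.951 years = 9.31×10^7 s, so t/τ = 0.909.
ΔT(t) = ΔT_eq (1 − e^(−t/τ)) = 8.93 × (1 − e^−0.909) = 5.33 K.

5.33 K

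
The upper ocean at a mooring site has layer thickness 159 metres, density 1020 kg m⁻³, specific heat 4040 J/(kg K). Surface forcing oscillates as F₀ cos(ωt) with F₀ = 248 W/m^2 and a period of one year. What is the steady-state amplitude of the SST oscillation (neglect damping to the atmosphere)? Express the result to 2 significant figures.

Areal heat capacity C = ρ c_p D = 1020 × 4040 × 159 = 6.55×10^8 J/(m²·K).
Angular frequency ω = 2π / T = 2π / 3.15×10^7 s = 1.99×10^-7 s⁻¹.
Cω = 6.55×10^8 × 1.99×10^-7 = 131 W/(m²·K).
Amplitude A = F₀ / (Cω) = 248 / 131 = 1.90 K.

1.9 K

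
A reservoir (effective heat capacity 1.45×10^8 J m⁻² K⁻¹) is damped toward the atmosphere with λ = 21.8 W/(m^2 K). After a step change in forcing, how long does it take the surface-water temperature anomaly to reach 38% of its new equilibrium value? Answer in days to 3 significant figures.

36.8 days

Areal heat capacity C = 1.45×10^8 J m⁻² K⁻¹ (given).
τ = C / λ = 1.45×10^8 / 21.8 = 6.65×10^6 s.
Fraction reached: 1 − e^(−t/τ) = 0.38 ⇒ t = −τ ln(1 − 0.38) = τ × 0.478.
t = 3.18×10^6 s = 36.8 days.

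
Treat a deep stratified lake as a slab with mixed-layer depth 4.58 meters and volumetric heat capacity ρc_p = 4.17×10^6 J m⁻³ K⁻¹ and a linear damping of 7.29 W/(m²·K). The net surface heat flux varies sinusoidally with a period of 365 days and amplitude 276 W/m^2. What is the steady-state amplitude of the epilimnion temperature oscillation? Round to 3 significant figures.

33.6 K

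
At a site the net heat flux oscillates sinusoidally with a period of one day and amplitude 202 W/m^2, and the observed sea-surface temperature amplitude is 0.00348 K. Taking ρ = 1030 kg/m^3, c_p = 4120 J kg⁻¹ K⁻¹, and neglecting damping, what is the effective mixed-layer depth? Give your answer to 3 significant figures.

188 m

ω = 2π / 86400 s = 7.27×10^-5 s⁻¹.
Required C = F₀ / (A ω) = 202 / (0.00348 × 7.27×10^-5) = 7.98×10^8 J/(m²·K).
D = C / (ρ c_p) = 7.98×10^8 / (1030 × 4120) = 188 m.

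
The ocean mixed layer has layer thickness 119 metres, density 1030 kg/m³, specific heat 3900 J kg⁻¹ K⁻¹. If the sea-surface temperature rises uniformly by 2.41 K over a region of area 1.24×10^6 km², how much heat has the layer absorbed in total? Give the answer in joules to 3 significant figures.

Areal heat capacity C = ρ c_p D = 1030 × 3900 × 119 = 4.78×10^8 J m⁻² K⁻¹.
Heat per unit area: q = C ΔT = 4.78×10^8 × 2.41 = 1.15×10^9 J/m².
Total heat: Q = q × A = 1.15×10^9 × (1.24×10^6 × 10⁶ m²) = 1.43×10^21 J.

1.43×10^21 J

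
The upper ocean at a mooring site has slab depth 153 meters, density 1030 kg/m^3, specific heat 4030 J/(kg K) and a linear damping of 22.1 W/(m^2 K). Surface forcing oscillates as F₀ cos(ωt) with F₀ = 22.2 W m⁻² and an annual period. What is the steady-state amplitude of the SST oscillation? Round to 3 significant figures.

Areal heat capacity C = ρ c_p D = 1030 × 4030 × 153 = 6.35×10^8 J m⁻² K⁻¹.
Angular frequency ω = 2π / T = 2π / 3.15×10^7 s = 1.99×10^-7 s⁻¹.
√((Cω)² + λ²) = √((127)² + 22.1²) = 128 W/(m²·K).
Amplitude A = F₀ / √((Cω)²+λ²) = 22.2 / 128 = 0.173 K.

0.173 K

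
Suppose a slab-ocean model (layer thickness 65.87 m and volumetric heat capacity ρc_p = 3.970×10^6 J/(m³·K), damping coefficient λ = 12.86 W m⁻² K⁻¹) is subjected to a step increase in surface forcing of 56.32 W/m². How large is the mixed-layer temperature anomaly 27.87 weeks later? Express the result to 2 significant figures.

2.5 K

Areal heat capacity C = ρc_p × D = 3.970×10^6 × 65.87 = 2.62×10^8 J m⁻² K⁻¹.
τ = C / λ = 2.62×10^8 / 12.86 = 2.03×10^7 s.
Equilibrium anomaly ΔT_eq = F / λ = 56.32 / 12.86 = 4.38 K.
t = 27.87 weeks = 1.69×10^7 s, so t/τ = 0.829.
ΔT(t) = ΔT_eq (1 − e^(−t/τ)) = 4.38 × (1 − e^−0.829) = 2.47 K.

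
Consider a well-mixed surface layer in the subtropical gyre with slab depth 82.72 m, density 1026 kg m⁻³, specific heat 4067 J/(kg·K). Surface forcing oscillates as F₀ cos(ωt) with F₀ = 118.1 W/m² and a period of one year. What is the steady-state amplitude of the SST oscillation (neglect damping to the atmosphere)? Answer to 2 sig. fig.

Areal heat capacity C = ρ c_p D = 1026 × 4067 × 82.72 = 3.45×10^8 J/(m^2 K).
Angular frequency ω = 2π / T = 2π / 3.15×10^7 s = 1.99×10^-7 s⁻¹.
Cω = 3.45×10^8 × 1.99×10^-7 = 68.8 W/(m²·K).
Amplitude A = F₀ / (Cω) = 118.1 / 68.8 = 1.72 K.

1.7 K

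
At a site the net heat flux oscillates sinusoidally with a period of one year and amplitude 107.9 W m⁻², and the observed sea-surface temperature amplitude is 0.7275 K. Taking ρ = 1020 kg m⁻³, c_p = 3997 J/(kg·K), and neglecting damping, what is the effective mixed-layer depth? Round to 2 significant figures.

ω = 2π / 3.15×10^7 s = 1.99×10^-7 s⁻¹.
Required C = F₀ / (A ω) = 107.9 / (0.7275 × 1.99×10^-7) = 7.44×10^8 J/(m²·K).
D = C / (ρ c_p) = 7.44×10^8 / (1020 × 3997) = 183 m.

180 m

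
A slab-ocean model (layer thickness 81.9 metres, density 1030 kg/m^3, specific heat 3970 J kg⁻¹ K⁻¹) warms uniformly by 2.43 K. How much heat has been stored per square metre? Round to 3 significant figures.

Areal heat capacity C = ρ c_p D = 1030 × 3970 × 81.9 = 3.35×10^8 J/(m^2 K).
ΔQ = C ΔT = 3.35×10^8 × 2.43 = 8.14×10^8 J/m².

8.14×10^8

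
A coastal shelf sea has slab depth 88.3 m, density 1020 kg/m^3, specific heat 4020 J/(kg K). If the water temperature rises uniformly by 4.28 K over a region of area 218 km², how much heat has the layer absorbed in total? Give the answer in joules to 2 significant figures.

3.4×10^17 J

Areal heat capacity C = ρ c_p D = 1020 × 4020 × 88.3 = 3.62×10^8 J/(m^2 K).
Heat per unit area: q = C ΔT = 3.62×10^8 × 4.28 = 1.55×10^9 J/m².
Total heat: Q = q × A = 1.55×10^9 × (218 × 10⁶ m²) = 3.38×10^17 J.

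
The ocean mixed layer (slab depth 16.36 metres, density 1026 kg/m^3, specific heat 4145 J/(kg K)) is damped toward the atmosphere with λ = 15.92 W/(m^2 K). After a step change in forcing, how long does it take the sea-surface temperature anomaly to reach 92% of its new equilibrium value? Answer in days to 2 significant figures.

130 days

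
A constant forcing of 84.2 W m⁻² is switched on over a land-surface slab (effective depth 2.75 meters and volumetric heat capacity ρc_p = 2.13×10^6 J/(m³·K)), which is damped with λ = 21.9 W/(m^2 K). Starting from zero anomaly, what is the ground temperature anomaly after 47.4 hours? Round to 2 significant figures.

1.8 K

Areal heat capacity C = ρc_p × D = 2.13×10^6 × 2.75 = 5.86×10^6 J m⁻² K⁻¹.
τ = C / λ = 5.86×10^6 / 21.9 = 2.67×10^5 s.
Equilibrium anomaly ΔT_eq = F / λ = 84.2 / 21.9 = 3.84 K.
t = 47.4 hours = 1.71×10^5 s, so t/τ = 0.638.
ΔT(t) = ΔT_eq (1 − e^(−t/τ)) = 3.84 × (1 − e^−0.638) = 1.81 K.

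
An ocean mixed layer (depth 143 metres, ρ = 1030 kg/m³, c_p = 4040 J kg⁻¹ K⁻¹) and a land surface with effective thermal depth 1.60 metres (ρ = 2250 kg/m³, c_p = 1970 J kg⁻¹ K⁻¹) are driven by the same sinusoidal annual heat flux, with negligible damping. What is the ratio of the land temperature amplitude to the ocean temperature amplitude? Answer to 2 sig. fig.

84

C_ocean = 1030 × 4040 × 143 = 5.95×10^8 J/(m²·K).
C_land = 2250 × 1970 × 1.60 = 7.09×10^6 J/(m²·K).
Undamped amplitude ∝ 1/C, so A_land/A_ocean = C_ocean/C_land = 83.9.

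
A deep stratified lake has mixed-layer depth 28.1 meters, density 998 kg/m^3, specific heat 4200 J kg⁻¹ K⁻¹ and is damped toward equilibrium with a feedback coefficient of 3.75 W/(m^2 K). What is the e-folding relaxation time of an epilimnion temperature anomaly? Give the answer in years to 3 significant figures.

0.995 years

Areal heat capacity C = ρ c_p D = 998 × 4200 × 28.1 = 1.18×10^8 J/(m^2 K).
Relaxation time τ = C / λ = 1.18×10^8 / 3.75 = 3.14×10^7 s.
In years: 3.14×10^7 s / (3.156×10^7 s/year) = 0.995 years.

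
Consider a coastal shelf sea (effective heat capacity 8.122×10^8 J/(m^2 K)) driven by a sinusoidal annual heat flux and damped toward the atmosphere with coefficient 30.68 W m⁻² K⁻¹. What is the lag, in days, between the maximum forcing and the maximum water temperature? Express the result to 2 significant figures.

80 days

Areal heat capacity C = 8.122×10^8 J/(m^2 K) (given).
ω = 2π / 3.15×10^7 s = 1.99×10^-7 s⁻¹.
Phase lag φ = arctan(Cω/λ) = arctan(162/30.68) = 1.38 rad.
Time lag = φ / ω = 1.38 / 1.99×10^-7 = 6.94×10^6 s = 80.4 days.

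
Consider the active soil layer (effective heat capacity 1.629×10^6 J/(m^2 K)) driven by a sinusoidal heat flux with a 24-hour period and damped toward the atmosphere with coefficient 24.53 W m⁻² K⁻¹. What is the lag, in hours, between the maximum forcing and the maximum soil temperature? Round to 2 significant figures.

5.2 hours

Areal heat capacity C = 1.629×10^6 J/(m^2 K) (given).
ω = 2π / 86400 s = 7.27×10^-5 s⁻¹.
Phase lag φ = arctan(Cω/λ) = arctan(118/24.53) = 1.37 rad.
Time lag = φ / ω = 1.37 / 7.27×10^-5 = 18800 s = 5.22 hours.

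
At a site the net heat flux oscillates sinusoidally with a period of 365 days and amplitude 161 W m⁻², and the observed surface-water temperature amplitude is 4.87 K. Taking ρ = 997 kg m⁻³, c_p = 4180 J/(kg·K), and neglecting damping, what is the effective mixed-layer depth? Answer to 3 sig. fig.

39.8 m

ω = 2π / 3.15×10^7 s = 1.99×10^-7 s⁻¹.
Required C = F₀ / (A ω) = 161 / (4.87 × 1.99×10^-7) = 1.66×10^8 J/(m²·K).
D = C / (ρ c_p) = 1.66×10^8 / (997 × 4180) = 39.8 m.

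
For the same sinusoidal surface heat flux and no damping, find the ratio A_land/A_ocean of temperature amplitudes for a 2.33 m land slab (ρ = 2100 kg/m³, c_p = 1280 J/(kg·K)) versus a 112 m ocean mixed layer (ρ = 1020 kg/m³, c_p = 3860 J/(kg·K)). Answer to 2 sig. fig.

70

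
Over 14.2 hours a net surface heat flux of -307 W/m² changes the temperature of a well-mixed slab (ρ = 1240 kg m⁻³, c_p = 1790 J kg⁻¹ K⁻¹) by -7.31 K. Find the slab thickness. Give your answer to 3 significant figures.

Heat input Q = F Δt = -307 × 51100 s = -1.57×10^7 J/m².
Required areal heat capacity C = Q / ΔT = 2.15×10^6 J/(m²·K).
Depth D = C / (ρ c_p) = 2.15×10^6 / (1240 × 1790) = 0.967 m.

0.967 m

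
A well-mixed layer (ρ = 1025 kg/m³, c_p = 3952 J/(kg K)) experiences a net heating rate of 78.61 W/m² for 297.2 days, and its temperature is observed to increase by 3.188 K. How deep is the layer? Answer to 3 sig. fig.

156 m

Heat input Q = F Δt = 78.61 × 2.57×10^7 s = 2.02×10^9 J/m².
Required areal heat capacity C = Q / ΔT = 6.33×10^8 J/(m²·K).
Depth D = C / (ρ c_p) = 6.33×10^8 / (1025 × 3952) = 156 m.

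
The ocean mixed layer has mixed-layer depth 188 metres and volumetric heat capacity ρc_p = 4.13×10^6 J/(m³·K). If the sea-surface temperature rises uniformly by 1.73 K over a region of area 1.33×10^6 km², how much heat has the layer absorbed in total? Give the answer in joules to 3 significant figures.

Areal heat capacity C = ρc_p × D = 4.13×10^6 × 188 = 7.76×10^8 J/(m^2 K).
Heat per unit area: q = C ΔT = 7.76×10^8 × 1.73 = 1.34×10^9 J/m².
Total heat: Q = q × A = 1.34×10^9 × (1.33×10^6 × 10⁶ m²) = 1.79×10^21 J.

1.79×10^21 J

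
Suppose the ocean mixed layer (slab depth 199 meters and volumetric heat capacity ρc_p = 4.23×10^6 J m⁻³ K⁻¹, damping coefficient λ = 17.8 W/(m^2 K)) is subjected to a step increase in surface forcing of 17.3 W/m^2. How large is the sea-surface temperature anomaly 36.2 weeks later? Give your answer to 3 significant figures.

Areal heat capacity C = ρc_p × D = 4.23×10^6 × 199 = 8.42×10^8 J/(m²·K).
τ = C / λ = 8.42×10^8 / 17.8 = 4.73×10^7 s.
Equilibrium anomaly ΔT_eq = F / λ = 17.3 / 17.8 = 0.972 K.
t = 36.2 weeks = 2.19×10^7 s, so t/τ = 0.463.
ΔT(t) = ΔT_eq (1 − e^(−t/τ)) = 0.972 × (1 − e^−0.463) = 0.360 K.

0.360 K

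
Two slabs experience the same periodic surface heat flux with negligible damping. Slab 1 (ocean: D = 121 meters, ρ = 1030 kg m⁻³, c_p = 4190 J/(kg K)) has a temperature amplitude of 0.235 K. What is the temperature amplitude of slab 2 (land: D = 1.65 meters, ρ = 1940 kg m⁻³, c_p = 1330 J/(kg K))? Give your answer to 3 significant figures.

C_ocean = 5.22×10^8 J/(m²·K); C_land = 4.26×10^6 J/(m²·K).
A ∝ 1/C ⇒ A_land = A_ocean × C_ocean/C_land = 0.235 × 123 = 28.8 K.

28.8 K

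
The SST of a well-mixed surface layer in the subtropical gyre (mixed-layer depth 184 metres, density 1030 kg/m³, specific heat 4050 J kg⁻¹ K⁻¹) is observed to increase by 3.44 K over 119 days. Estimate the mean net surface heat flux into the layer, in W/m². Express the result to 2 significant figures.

Areal heat capacity C = ρ c_p D = 1030 × 4050 × 184 = 7.68×10^8 J m⁻² K⁻¹.
Required heat per unit area: Q = C ΔT = 7.68×10^8 × 3.44 = 2.64×10^9 J/m².
Flux F = Q / Δt = 2.64×10^9 / 1.03×10^7 s = 257 W/m².

260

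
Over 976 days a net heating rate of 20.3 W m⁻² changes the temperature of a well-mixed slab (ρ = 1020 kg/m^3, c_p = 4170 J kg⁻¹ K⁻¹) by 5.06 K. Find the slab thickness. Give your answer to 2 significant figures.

80 m

Heat input Q = F Δt = 20.3 × 8.43×10^7 s = 1.71×10^9 J/m².
Required areal heat capacity C = Q / ΔT = 3.38×10^8 J/(m²·K).
Depth D = C / (ρ c_p) = 3.38×10^8 / (1020 × 4170) = 79.5 m.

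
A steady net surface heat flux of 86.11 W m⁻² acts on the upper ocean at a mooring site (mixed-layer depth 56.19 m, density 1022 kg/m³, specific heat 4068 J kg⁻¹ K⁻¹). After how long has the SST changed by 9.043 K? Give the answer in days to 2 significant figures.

Areal heat capacity C = ρ c_p D = 1022 × 4068 × 56.19 = 2.34×10^8 J/(m²·K).
Time required: Δt = C ΔT / F = 2.34×10^8 × 9.043 / 86.11 = 2.45×10^7 s.
In days: 2.45×10^7 s / (86400 s/day) = 284 days.

280 days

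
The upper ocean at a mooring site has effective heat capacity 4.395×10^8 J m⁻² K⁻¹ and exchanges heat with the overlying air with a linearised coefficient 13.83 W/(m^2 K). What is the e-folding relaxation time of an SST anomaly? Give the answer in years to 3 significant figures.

1.01 years

Areal heat capacity C = 4.395×10^8 J m⁻² K⁻¹ (given).
Relaxation time τ = C / λ = 4.39×10^8 / 13.83 = 3.18×10^7 s.
In years: 3.18×10^7 s / (3.156×10^7 s/year) = 1.01 years.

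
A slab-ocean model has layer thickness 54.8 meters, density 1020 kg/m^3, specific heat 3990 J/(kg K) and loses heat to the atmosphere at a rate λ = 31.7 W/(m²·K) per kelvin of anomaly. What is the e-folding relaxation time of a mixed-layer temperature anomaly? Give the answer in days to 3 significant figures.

Areal heat capacity C = ρ c_p D = 1020 × 3990 × 54.8 = 2.23×10^8 J m⁻² K⁻¹.
Relaxation time τ = C / λ = 2.23×10^8 / 31.7 = 7.04×10^6 s.
In days: 7.04×10^6 s / (86400 s/day) = 81.4 days.

81.4 days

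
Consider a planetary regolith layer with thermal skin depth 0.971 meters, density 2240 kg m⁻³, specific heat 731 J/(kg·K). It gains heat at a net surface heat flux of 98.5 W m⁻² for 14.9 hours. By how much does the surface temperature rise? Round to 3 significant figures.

3.32 K

Areal heat capacity C = ρ c_p D = 2240 × 731 × 0.971 = 1.59×10^6 J/(m^2 K).
Net heat input Q = F Δt = 98.5 × (14.9 hours × 3600 s/hour) = 5.28×10^6 J/m².
ΔT = Q / C = 5.28×10^6 / 1.59×10^6 = 3.32 K.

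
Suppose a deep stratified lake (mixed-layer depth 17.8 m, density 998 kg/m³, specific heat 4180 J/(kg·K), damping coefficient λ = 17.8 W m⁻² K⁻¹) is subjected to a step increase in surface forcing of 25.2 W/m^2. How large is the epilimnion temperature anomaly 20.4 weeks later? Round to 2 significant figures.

Areal heat capacity C = ρ c_p D = 998 × 4180 × 17.8 = 7.43×10^7 J/(m²·K).
τ = C / λ = 7.43×10^7 / 17.8 = 4.17×10^6 s.
Equilibrium anomaly ΔT_eq = F / λ = 25.2 / 17.8 = 1.42 K.
t = 20.4 weeks = 1.23×10^7 s, so t/τ = 2.96.
ΔT(t) = ΔT_eq (1 − e^(−t/τ)) = 1.42 × (1 − e^−2.96) = 1.34 K.

1.3 K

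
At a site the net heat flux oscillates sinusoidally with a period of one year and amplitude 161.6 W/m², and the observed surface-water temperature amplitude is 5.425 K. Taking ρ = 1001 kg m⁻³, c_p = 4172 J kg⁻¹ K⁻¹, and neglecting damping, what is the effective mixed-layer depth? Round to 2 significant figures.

36 m

ω = 2π / 3.15×10^7 s = 1.99×10^-7 s⁻¹.
Required C = F₀ / (A ω) = 161.6 / (5.425 × 1.99×10^-7) = 1.50×10^8 J/(m²·K).
D = C / (ρ c_p) = 1.50×10^8 / (1001 × 4172) = 35.8 m.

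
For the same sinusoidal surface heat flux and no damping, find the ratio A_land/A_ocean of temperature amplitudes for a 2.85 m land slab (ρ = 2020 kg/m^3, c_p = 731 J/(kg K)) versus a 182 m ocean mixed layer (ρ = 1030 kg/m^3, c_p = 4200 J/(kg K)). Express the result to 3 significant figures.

187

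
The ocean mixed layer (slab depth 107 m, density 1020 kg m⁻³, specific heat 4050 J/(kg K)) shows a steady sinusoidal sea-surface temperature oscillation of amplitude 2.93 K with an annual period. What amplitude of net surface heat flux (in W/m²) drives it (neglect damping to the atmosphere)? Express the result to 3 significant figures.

Areal heat capacity C = ρ c_p D = 1020 × 4050 × 107 = 4.42×10^8 J/(m²·K).
ω = 2π / 3.15×10^7 s = 1.99×10^-7 s⁻¹.
Cω = 4.42×10^8 × 1.99×10^-7 = 88.1 W/(m²·K).
F₀ = A × Cω = 2.93 × 88.1 = 258 W/m².

258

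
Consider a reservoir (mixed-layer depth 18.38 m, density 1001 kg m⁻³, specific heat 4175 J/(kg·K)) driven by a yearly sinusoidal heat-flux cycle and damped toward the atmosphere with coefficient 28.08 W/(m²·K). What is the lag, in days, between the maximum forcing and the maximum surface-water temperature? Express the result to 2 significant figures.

Areal heat capacity C = ρ c_p D = 1001 × 4175 × 18.38 = 7.68×10^7 J/(m²·K).
ω = 2π / 3.15×10^7 s = 1.99×10^-7 s⁻¹.
Phase lag φ = arctan(Cω/λ) = arctan(15.3/28.08) = 0.499 rad.
Time lag = φ / ω = 0.499 / 1.99×10^-7 = 2.50×10^6 s = 29.0 days.

29 days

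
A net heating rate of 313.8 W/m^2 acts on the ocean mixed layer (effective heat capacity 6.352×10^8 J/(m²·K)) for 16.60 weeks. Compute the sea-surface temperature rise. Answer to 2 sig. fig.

Areal heat capacity C = 6.352×10^8 J/(m²·K) (given).
Net heat input Q = F Δt = 313.8 × (16.60 weeks × 6.048×10^5 s/week) = 3.15×10^9 J/m².
ΔT = Q / C = 3.15×10^9 / 6.35×10^8 = 4.96 K.

5.0 K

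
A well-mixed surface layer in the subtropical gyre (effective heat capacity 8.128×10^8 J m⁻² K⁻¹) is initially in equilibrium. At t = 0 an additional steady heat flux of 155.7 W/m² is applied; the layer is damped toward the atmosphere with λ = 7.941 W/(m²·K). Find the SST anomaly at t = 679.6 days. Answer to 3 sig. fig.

Areal heat capacity C = 8.128×10^8 J m⁻² K⁻¹ (given).
τ = C / λ = 8.13×10^8 / 7.941 = 1.02×10^8 s.
Equilibrium anomaly ΔT_eq = F / λ = 155.7 / 7.941 = 19.6 K.
t = 679.6 days = 5.87×10^7 s, so t/τ = 0.574.
ΔT(t) = ΔT_eq (1 − e^(−t/τ)) = 19.6 × (1 − e^−0.574) = 8.56 K.

8.56 K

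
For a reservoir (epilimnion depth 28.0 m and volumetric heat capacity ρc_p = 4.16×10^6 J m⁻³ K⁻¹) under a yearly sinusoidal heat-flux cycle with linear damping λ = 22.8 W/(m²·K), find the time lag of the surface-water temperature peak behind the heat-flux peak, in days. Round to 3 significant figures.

Areal heat capacity C = ρc_p × D = 4.16×10^6 × 28.0 = 1.16×10^8 J/(m^2 K).
ω = 2π / 3.15×10^7 s = 1.99×10^-7 s⁻¹.
Phase lag φ = arctan(Cω/λ) = arctan(23.2/22.8) = 0.794 rad.
Time lag = φ / ω = 0.794 / 1.99×10^-7 = 3.99×10^6 s = 46.1 days.

46.1 days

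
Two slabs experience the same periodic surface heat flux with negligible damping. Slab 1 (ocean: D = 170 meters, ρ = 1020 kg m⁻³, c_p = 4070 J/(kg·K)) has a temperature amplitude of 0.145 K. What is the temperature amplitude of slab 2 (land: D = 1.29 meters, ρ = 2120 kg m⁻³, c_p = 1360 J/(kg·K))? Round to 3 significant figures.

27.5 K

C_ocean = 7.06×10^8 J/(m²·K); C_land = 3.72×10^6 J/(m²·K).
A ∝ 1/C ⇒ A_land = A_ocean × C_ocean/C_land = 0.145 × 190 = 27.5 K.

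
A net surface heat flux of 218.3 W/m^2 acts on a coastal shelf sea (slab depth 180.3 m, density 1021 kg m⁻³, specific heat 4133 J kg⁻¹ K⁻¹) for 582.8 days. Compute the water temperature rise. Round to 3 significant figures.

Areal heat capacity C = ρ c_p D = 1021 × 4133 × 180.3 = 7.61×10^8 J/(m²·K).
Net heat input Q = F Δt = 218.3 × (582.8 days × 86400 s/day) = 1.10×10^10 J/m².
ΔT = Q / C = 1.10×10^10 / 7.61×10^8 = 14.4 K.

14.4 K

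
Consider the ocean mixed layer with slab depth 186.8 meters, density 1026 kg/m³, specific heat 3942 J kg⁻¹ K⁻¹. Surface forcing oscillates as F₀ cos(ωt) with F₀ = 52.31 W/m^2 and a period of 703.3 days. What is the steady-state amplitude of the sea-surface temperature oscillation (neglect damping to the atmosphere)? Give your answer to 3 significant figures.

Areal heat capacity C = ρ c_p D = 1026 × 3942 × 186.8 = 7.56×10^8 J/(m²·K).
Angular frequency ω = 2π / T = 2π / 6.08×10^7 s = 1.03×10^-7 s⁻¹.
Cω = 7.56×10^8 × 1.03×10^-7 = 78.1 W/(m²·K).
Amplitude A = F₀ / (Cω) = 52.31 / 78.1 = 0.670 K.

0.670 K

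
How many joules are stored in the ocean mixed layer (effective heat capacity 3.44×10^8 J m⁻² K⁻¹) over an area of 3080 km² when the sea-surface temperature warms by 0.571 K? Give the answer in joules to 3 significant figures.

Areal heat capacity C = 3.44×10^8 J m⁻² K⁻¹ (given).
Heat per unit area: q = C ΔT = 3.44×10^8 × 0.571 = 1.96×10^8 J/m².
Total heat: Q = q × A = 1.96×10^8 × (3080 × 10⁶ m²) = 6.05×10^17 J.

6.05×10^17 J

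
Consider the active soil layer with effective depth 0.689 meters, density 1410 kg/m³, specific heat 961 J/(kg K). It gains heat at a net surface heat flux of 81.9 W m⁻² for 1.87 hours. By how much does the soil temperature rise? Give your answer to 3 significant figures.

0.591 K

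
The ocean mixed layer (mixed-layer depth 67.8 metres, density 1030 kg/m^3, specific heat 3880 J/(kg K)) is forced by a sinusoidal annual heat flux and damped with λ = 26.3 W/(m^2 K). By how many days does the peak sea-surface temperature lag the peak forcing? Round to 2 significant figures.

Areal heat capacity C = ρ c_p D = 1030 × 3880 × 67.8 = 2.71×10^8 J m⁻² K⁻¹.
ω = 2π / 3.15×10^7 s = 1.99×10^-7 s⁻¹.
Phase lag φ = arctan(Cω/λ) = arctan(54.0/26.3) = 1.12 rad.
Time lag = φ / ω = 1.12 / 1.99×10^-7 = 5.61×10^6 s = 64.9 days.

65 days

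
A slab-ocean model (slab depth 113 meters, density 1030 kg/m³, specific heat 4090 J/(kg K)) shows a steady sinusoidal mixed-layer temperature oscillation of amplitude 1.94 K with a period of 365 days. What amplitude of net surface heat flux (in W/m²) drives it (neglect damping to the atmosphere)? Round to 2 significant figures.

180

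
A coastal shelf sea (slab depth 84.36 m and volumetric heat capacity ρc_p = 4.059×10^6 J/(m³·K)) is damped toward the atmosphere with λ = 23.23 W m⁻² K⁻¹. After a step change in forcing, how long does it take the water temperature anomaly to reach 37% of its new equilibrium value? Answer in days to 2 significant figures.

Areal heat capacity C = ρc_p × D = 4.059×10^6 × 84.36 = 3.42×10^8 J m⁻² K⁻¹.
τ = C / λ = 3.42×10^8 / 23.23 = 1.47×10^7 s.
Fraction reached: 1 − e^(−t/τ) = 0.37 ⇒ t = −τ ln(1 − 0.37) = τ × 0.462.
t = 6.81×10^6 s = 78.8 days.

79 days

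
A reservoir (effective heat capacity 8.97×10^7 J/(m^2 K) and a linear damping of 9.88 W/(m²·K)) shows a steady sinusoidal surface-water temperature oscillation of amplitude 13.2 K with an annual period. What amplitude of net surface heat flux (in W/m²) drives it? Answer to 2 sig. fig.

270

Areal heat capacity C = 8.97×10^7 J/(m^2 K) (given).
ω = 2π / 3.15×10^7 s = 1.99×10^-7 s⁻¹.
√((Cω)² + λ²) = √((17.9)² + 9.88²) = 20.4 W/(m²·K).
F₀ = A × √((Cω)²+λ²) = 13.2 × 20.4 = 270 W/m².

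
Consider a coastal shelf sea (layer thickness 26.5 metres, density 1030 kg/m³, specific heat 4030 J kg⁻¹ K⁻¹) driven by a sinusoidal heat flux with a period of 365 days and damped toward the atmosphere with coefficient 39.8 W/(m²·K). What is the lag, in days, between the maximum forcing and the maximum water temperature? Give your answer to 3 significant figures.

Areal heat capacity C = ρ c_p D = 1030 × 4030 × 26.5 = 1.10×10^8 J/(m^2 K).
ω = 2π / 3.15×10^7 s = 1.99×10^-7 s⁻¹.
Phase lag φ = arctan(Cω/λ) = arctan(21.9/39.8) = 0.503 rad.
Time lag = φ / ω = 0.503 / 1.99×10^-7 = 2.53×10^6 s = 29.2 days.

29.2 days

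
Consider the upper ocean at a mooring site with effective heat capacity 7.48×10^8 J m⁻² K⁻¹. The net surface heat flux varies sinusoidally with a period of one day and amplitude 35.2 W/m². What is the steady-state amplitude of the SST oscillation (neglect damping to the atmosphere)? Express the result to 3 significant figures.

6.47×10^-4 K

Areal heat capacity C = 7.48×10^8 J m⁻² K⁻¹ (given).
Angular frequency ω = 2π / T = 2π / 86400 s = 7.27×10^-5 s⁻¹.
Cω = 7.48×10^8 × 7.27×10^-5 = 54400 W/(m²·K).
Amplitude A = F₀ / (Cω) = 35.2 / 54400 = 6.47×10^-4 K.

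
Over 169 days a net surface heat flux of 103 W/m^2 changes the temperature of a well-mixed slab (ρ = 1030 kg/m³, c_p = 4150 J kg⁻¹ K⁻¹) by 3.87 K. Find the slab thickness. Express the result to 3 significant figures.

Heat input Q = F Δt = 103 × 1.46×10^7 s = 1.50×10^9 J/m².
Required areal heat capacity C = Q / ΔT = 3.89×10^8 J/(m²·K).
Depth D = C / (ρ c_p) = 3.89×10^8 / (1030 × 4150) = 90.9 m.

90.9 m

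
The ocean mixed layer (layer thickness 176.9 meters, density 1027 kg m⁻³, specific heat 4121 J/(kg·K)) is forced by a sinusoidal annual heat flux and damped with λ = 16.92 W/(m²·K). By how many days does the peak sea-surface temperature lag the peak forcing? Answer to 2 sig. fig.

85 days

Areal heat capacity C = ρ c_p D = 1027 × 4121 × 176.9 = 7.49×10^8 J m⁻² K⁻¹.
ω = 2π / 3.15×10^7 s = 1.99×10^-7 s⁻¹.
Phase lag φ = arctan(Cω/λ) = arctan(149/16.92) = 1.46 rad.
Time lag = φ / ω = 1.46 / 1.99×10^-7 = 7.32×10^6 s = 84.7 days.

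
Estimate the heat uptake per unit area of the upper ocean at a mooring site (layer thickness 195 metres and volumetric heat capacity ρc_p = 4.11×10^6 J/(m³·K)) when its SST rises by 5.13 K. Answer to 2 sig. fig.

Areal heat capacity C = ρc_p × D = 4.11×10^6 × 195 = 8.01×10^8 J m⁻² K⁻¹.
ΔQ = C ΔT = 8.01×10^8 × 5.13 = 4.11×10^9 J/m².

4.1×10^9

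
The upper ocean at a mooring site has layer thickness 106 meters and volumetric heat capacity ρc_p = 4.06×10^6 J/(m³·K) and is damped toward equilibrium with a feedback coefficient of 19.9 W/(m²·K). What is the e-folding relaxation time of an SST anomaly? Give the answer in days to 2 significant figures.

250 days

Areal heat capacity C = ρc_p × D = 4.06×10^6 × 106 = 4.30×10^8 J/(m²·K).
Relaxation time τ = C / λ = 4.30×10^8 / 19.9 = 2.16×10^7 s.
In days: 2.16×10^7 s / (86400 s/day) = 250 days.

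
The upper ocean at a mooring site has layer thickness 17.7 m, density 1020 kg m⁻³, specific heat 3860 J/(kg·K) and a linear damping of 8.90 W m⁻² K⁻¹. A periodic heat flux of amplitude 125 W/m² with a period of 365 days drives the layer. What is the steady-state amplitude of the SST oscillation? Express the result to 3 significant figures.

Areal heat capacity C = ρ c_p D = 1020 × 3860 × 17.7 = 6.97×10^7 J/(m²·K).
Angular frequency ω = 2π / T = 2π / 3.15×10^7 s = 1.99×10^-7 s⁻¹.
√((Cω)² + λ²) = √((13.9)² + 8.90²) = 16.5 W/(m²·K).
Amplitude A = F₀ / √((Cω)²+λ²) = 125 / 16.5 = 7.58 K.

7.58 K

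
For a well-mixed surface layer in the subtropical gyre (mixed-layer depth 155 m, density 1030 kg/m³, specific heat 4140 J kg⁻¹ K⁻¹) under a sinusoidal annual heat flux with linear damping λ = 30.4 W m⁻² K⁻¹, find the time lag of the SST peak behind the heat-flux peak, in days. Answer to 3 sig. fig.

Areal heat capacity C = ρ c_p D = 1030 × 4140 × 155 = 6.61×10^8 J/(m^2 K).
ω = 2π / 3.15×10^7 s = 1.99×10^-7 s⁻¹.
Phase lag φ = arctan(Cω/λ) = arctan(132/30.4) = 1.34 rad.
Time lag = φ / ω = 1.34 / 1.99×10^-7 = 6.75×10^6 s = 78.1 days.

78.1 days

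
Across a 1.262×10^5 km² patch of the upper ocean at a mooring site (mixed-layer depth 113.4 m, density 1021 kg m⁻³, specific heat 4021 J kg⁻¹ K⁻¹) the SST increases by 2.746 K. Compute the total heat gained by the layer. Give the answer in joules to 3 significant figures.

1.61×10^20 J

Areal heat capacity C = ρ c_p D = 1021 × 4021 × 113.4 = 4.66×10^8 J/(m^2 K).
Heat per unit area: q = C ΔT = 4.66×10^8 × 2.746 = 1.28×10^9 J/m².
Total heat: Q = q × A = 1.28×10^9 × (1.262×10^5 × 10⁶ m²) = 1.61×10^20 J.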